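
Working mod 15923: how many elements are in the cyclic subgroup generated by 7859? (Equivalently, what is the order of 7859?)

7961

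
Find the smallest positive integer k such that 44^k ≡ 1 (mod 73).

72

The order of 44 must divide p − 1 = 72 = 2^3 · 3^2.
Divisors: 1, 2, 3, 4, 6, 8, 9, 12, 18, 24, 36, 72.
Check each in increasing order: 44^1 ≡ 44;  44^2 ≡ 38;  44^3 ≡ 66;  44^4 ≡ 57;  44^6 ≡ 49;  44^8 ≡ 37;  44^9 ≡ 22;  44^12 ≡ 65;  44^18 ≡ 46;  44^24 ≡ 64;  44^36 ≡ 72;  44^72 ≡ 1.
Smallest exponent giving 1 is 72.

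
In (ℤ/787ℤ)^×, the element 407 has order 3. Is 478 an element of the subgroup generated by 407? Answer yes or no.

no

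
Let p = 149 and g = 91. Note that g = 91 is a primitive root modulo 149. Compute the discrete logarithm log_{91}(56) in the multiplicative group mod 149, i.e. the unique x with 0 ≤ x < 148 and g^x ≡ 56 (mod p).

107

Baby-step giant-step with m = ceil(sqrt(148)) = 13.
Baby table (91^j mod 149 for j=0..12):
  0:1  1:91  2:86  3:78  4:95  5:3  6:124  7:109
  8:85  9:136  10:9  11:74  12:29
Giant step factor: 91^(-13) ≡ 97 (mod 149).
Scan 56·97^i mod 149 for i = 0, 1, …:
  i=0: 56   i=1: 68   i=2: 40   i=3: 6
  i=4: 135   i=5: 132   i=6: 139   i=7: 73
  i=8: 78
Match at i=8, j=3: x = 8·13 + 3 = 107.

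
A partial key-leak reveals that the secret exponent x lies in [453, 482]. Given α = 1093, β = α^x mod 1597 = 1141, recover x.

473

Compute 1093^453 mod 1597 = 1215, then multiply by 1093 repeatedly:
  1093^453=1215  1093^454=888  1093^455=1205  1093^456=1137  1093^457=275
  1093^458=339  1093^459=23  1093^460=1184  1093^461=542  1093^462=1516
  1093^463=899  1093^464=452  1093^465=563  1093^466=514  1093^467=1255
  1093^468=1489  1093^469=134  1093^470=1135  1093^471=1283  1093^472=153
  1093^473=1141
Found 1141 at exponent 473.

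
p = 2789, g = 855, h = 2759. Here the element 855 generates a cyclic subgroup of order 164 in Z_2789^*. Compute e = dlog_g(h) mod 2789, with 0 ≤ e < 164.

Baby-step giant-step with m = ceil(sqrt(164)) = 13.
Baby table (855^j mod 2789 for j=0..12):
  0:1  1:855  2:307  3:319  4:2212  5:318  6:1357  7:11
  8:1038  9:588  10:720  11:2020  12:709
Giant step factor: 855^(-13) ≡ 906 (mod 2789).
Scan 2759·906^i mod 2789 for i = 0, 1, …:
  i=0: 2759   i=1: 710   i=2: 1790   i=3: 1331
  i=4: 1038
Match at i=4, j=8: e = 4·13 + 8 = 60.

60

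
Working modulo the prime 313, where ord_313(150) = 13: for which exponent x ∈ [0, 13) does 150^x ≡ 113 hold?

11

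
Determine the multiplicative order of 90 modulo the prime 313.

The order of 90 must divide p − 1 = 312 = 2^3 · 3 · 13.
Divisors: 1, 2, 3, 4, 6, 8, 12, 13, 24, 26, 39, 52, 78, 104, 156, 312.
Check each in increasing order: 90^1 ≡ 90;  90^2 ≡ 275;  90^3 ≡ 23;  90^4 ≡ 192;  90^6 ≡ 216;  90^8 ≡ 243;  90^12 ≡ 19;  90^13 ≡ 145;  90^24 ≡ 48;  90^26 ≡ 54;  90^39 ≡ 5;  90^52 ≡ 99;  90^78 ≡ 25;  90^104 ≡ 98;  90^156 ≡ 312;  90^312 ≡ 1.
Smallest exponent giving 1 is 312.

312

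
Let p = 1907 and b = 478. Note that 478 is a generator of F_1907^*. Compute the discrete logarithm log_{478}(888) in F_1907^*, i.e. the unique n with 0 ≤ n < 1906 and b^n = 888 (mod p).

664

Baby-step giant-step with m = ceil(sqrt(1906)) = 44.
Baby table (478^j mod 1907 for j=0..43):
  0:1  1:478  2:1551  3:1462  4:874  5:139  6:1604  7:98
  8:1076  9:1345  10:251  11:1744  12:273  13:818  14:69  15:563
  16:227  17:1714  18:1189  19:56  20:70  21:1041  22:1778  23:1269
  24:156  25:195  26:1674  27:1139  28:947  29:707  30:407  31:32
  32:40  33:50  34:1016  35:1270  36:634  37:1746  38:1229  39:106
  40:1086  41:404  42:505  43:1108
Giant step factor: 478^(-44) ≡ 1180 (mod 1907).
Scan 888·1180^i mod 1907 for i = 0, 1, …:
  i=0: 888   i=1: 897   i=2: 75   i=3: 778
  i=4: 773   i=5: 594   i=6: 1051   i=7: 630
  i=8: 1577   i=9: 1535     …   i=14: 1452
  i=15: 874
Match at i=15, j=4: n = 15·44 + 4 = 664.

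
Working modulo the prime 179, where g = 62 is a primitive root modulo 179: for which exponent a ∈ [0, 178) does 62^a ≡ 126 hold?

Baby-step giant-step with m = ceil(sqrt(178)) = 14.
Baby table (62^j mod 179 for j=0..13):
  0:1  1:62  2:85  3:79  4:65  5:92  6:155  7:123
  8:108  9:73  10:51  11:119  12:39  13:91
Giant step factor: 62^(-14) ≡ 77 (mod 179).
Scan 126·77^i mod 179 for i = 0, 1, …:
  i=0: 126   i=1: 36   i=2: 87   i=3: 76
  i=4: 124   i=5: 61   i=6: 43   i=7: 89
  i=8: 51
Match at i=8, j=10: a = 8·14 + 10 = 122.

122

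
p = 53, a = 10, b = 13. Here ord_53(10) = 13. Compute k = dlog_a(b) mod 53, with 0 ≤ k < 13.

Successive powers of 10 modulo 53:
  10^0=1  10^1=10  10^2=47  10^3=46  10^4=36  10^5=42
  10^6=49  10^7=13
So 10^7 ≡ 13 (mod 53), giving k = 7.

7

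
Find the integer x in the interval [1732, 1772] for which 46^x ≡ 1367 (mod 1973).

1752

Compute 46^1732 mod 1973 = 475, then multiply by 46 repeatedly:
  46^1732=475  46^1733=147  46^1734=843  46^1735=1291  46^1736=196
  46^1737=1124  46^1738=406  46^1739=919  46^1740=841  46^1741=1199
  46^1742=1883  46^1743=1779  46^1744=941  46^1745=1853  46^1746=399
  46^1747=597  46^1748=1813  46^1749=532  46^1750=796  46^1751=1102
  46^1752=1367
Found 1367 at exponent 1752.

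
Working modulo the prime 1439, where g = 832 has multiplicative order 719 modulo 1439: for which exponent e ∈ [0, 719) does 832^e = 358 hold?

694

Baby-step giant-step with m = ceil(sqrt(719)) = 27.
Baby table (832^j mod 1439 for j=0..26):
  0:1  1:832  2:65  3:837  4:1347  5:1162  6:1215  7:702
  8:1269  9:1021  10:462  11:171  12:1250  13:1042  14:666  15:97
  16:120  17:549  18:605  19:1149  20:472  21:1296  22:461  23:778
  24:1185  25:205  26:758
Giant step factor: 832^(-27) ≡ 404 (mod 1439).
Scan 358·404^i mod 1439 for i = 0, 1, …:
  i=0: 358   i=1: 732   i=2: 733   i=3: 1137
  i=4: 307   i=5: 274   i=6: 1332   i=7: 1381
  i=8: 1031   i=9: 653     …   i=24: 904
  i=25: 1149
Match at i=25, j=19: e = 25·27 + 19 = 694.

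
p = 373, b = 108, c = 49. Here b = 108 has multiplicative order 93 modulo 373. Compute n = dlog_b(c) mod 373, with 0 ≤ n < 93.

39

Baby-step giant-step with m = ceil(sqrt(93)) = 10.
Baby table (108^j mod 373 for j=0..9):
  0:1  1:108  2:101  3:91  4:130  5:239  6:75  7:267
  8:115  9:111
Giant step factor: 108^(-10) ≡ 165 (mod 373).
Scan 49·165^i mod 373 for i = 0, 1, …:
  i=0: 49   i=1: 252   i=2: 177   i=3: 111
Match at i=3, j=9: n = 3·10 + 9 = 39.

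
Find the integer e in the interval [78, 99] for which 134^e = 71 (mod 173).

85

Compute 134^78 mod 173 = 38, then multiply by 134 repeatedly:
  134^78=38  134^79=75  134^80=16  134^81=68  134^82=116
  134^83=147  134^84=149  134^85=71
Found 71 at exponent 85.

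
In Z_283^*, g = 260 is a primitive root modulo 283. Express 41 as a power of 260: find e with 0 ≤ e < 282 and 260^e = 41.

226

Baby-step giant-step with m = ceil(sqrt(282)) = 17.
Baby table (260^j mod 283 for j=0..16):
  0:1  1:260  2:246  3:2  4:237  5:209  6:4  7:191
  8:135  9:8  10:99  11:270  12:16  13:198  14:257  15:32
  16:113
Giant step factor: 260^(-17) ≡ 234 (mod 283).
Scan 41·234^i mod 283 for i = 0, 1, …:
  i=0: 41   i=1: 255   i=2: 240   i=3: 126
  i=4: 52   i=5: 282   i=6: 49   i=7: 146
  i=8: 204   i=9: 192   i=10: 214   i=11: 268
  i=12: 169   i=13: 209
Match at i=13, j=5: e = 13·17 + 5 = 226.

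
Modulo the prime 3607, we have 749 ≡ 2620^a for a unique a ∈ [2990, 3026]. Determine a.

3022

Compute 2620^2990 mod 3607 = 119, then multiply by 2620 repeatedly:
  2620^2990=119  2620^2991=1578  2620^2992=738  2620^2993=208  2620^2994=303
  2620^2995=320  2620^2996=1576  2620^2997=2712  2620^2998=3257  2620^2999=2785
  2620^3000=3346  2620^3001=1510  2620^3002=2928  2620^3003=2878  2620^3004=1730
  2620^3005=2208  2620^3006=2939  2620^3007=2842  2620^3008=1192  2620^3009=2985
  2620^3010=724  2620^3011=3205  2620^3012=4  2620^3013=3266  2620^3014=1116
  2620^3015=2250  2620^3016=1162  2620^3017=132  2620^3018=3175  2620^3019=758
  2620^3020=2110  2620^3021=2276  2620^3022=749
Found 749 at exponent 3022.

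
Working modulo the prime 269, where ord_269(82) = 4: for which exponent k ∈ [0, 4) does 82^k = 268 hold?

2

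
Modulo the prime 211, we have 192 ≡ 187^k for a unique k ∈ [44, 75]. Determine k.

Compute 187^44 mod 211 = 20, then multiply by 187 repeatedly:
  187^44=20  187^45=153  187^46=126  187^47=141  187^48=203
  187^49=192
Found 192 at exponent 49.

49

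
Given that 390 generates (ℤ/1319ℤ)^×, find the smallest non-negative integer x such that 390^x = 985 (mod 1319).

110

Baby-step giant-step with m = ceil(sqrt(1318)) = 37.
Baby table (390^j mod 1319 for j=0..36):
  0:1  1:390  2:415  3:932  4:755  5:313  6:722  7:633
  8:217  9:214  10:363  11:437  12:279  13:652  14:1032  15:185
  16:924  17:273  18:950  19:1180  20:1188  21:351  22:1033  23:575
  24:20  25:1205  26:386  27:174  28:591  29:984  30:1250  31:789
  32:383  33:323  34:665  35:826  36:304
Giant step factor: 390^(-37) ≡ 255 (mod 1319).
Scan 985·255^i mod 1319 for i = 0, 1, …:
  i=0: 985   i=1: 565   i=2: 304
Match at i=2, j=36: x = 2·37 + 36 = 110.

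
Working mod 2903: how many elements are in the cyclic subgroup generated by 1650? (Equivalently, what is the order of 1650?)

The order of 1650 must divide p − 1 = 2902 = 2 · 1451.
Divisors: 1, 2, 1451, 2902.
Check each in increasing order: 1650^1 ≡ 1650;  1650^2 ≡ 2389;  1650^1451 ≡ 1.
Smallest exponent giving 1 is 1451.

1451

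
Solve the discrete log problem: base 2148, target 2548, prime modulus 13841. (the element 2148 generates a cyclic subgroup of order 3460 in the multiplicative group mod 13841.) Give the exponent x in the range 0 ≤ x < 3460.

1188

Baby-step giant-step with m = ceil(sqrt(3460)) = 59.
Baby table (2148^j mod 13841 for j=0..58):
  0:1  1:2148  2:4851  3:11516  4:2501  5:1840  6:7635  7:12236
  8:12710  9:6628  10:8396  11:13626  12:8774  13:8951  14:1599  15:2084
  16:5789  17:5554  18:12891  19:7868  20:603  21:8031  22:4702  23:9807
  24:13275  25:2240  26:8693  27:1055  28:10057  29:10476  30:10823  31:8765
  32:3460  33:13304  34:9168  35:10962  36:2835  37:13381  38:8472  39:10782
  40:3743  41:12184  42:11742  43:3514  44:4727  45:8143  46:9981  47:13320
  48:2013  49:5532  50:7158  51:11874  52:10230  53:8373  54:5745  55:7929
  56:7062  57:13281  58:1287
Giant step factor: 2148^(-59) ≡ 1758 (mod 13841).
Scan 2548·1758^i mod 13841 for i = 0, 1, …:
  i=0: 2548   i=1: 8741   i=2: 3168   i=3: 5262
  i=4: 4808   i=5: 9454   i=6: 10932   i=7: 7148
  i=8: 12397   i=9: 8192     …   i=19: 4180
  i=20: 12710
Match at i=20, j=8: x = 20·59 + 8 = 1188.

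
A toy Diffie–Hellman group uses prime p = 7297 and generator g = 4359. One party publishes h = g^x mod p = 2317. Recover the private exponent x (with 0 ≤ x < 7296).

2642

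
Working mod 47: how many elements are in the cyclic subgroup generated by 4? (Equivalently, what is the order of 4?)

23

The order of 4 must divide p − 1 = 46 = 2 · 23.
Divisors: 1, 2, 23, 46.
Check each in increasing order: 4^1 ≡ 4;  4^2 ≡ 16;  4^23 ≡ 1.
Smallest exponent giving 1 is 23.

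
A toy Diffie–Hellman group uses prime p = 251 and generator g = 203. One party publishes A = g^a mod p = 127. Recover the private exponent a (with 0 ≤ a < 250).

201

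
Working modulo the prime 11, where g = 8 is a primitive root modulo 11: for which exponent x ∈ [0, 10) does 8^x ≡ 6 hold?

3

Successive powers of 8 modulo 11:
  8^0=1  8^1=8  8^2=9  8^3=6
So 8^3 ≡ 6 (mod 11), giving x = 3.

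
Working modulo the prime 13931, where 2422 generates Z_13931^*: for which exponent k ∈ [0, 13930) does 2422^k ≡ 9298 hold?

Baby-step giant-step with m = ceil(sqrt(13930)) = 119.
Baby table (2422^j mod 13931 for j=0..118):
  0:1  1:2422  2:1133  3:13650  4:2037  5:2040  6:9306  7:12705
  8:11862  9:4042  10:10162  11:10218  12:6540  13:333  14:12459  15:1152
  16:3944  17:9633  18:10632  19:6216  20:9672  21:7573  22:8610  23:12644
  24:3430  25:4584  26:13372  27:11340  28:7479  29:3838  30:3659  31:1982
  32:8140  33:2715  34:298  35:11275  36:3290  37:13779  38:7993  39:8887
  40:919  41:10789  42:10333  43:6450  44:5249  45:8006  46:12511  47:1717
  48:7136  49:8952  50:5108  51:848  52:5999  53:13476  54:12470  55:13863
  56:2476  57:6542  58:5177  59:794  60:590  61:8018  62:13713  63:1382
  64:3764  65:5534  66:1726  67:1072  68:5218  69:2579  70:5250  71:10428
  72:13644  73:1436  74:9173  75:10992  76:483  77:13553  78:3930  79:3587
  80:8701  81:10150  82:9016  83:6875  84:3705  85:1946  86:4534  87:3720
  88:10414  89:7598  90:13436  91:13107  92:10336  93:13716  94:8648  95:7163
  96:4691  97:7837  98:7192  99:5274  100:12832  101:12974  102:8623  103:2337
  104:4228  105:931  106:11991  107:9998  108:3078  109:1831  110:4624  111:12735
  112:936  113:10170  114:1732  115:1673  116:12016  117:893  118:3541
Giant step factor: 2422^(-119) ≡ 8902 (mod 13931).
Scan 9298·8902^i mod 13931 for i = 0, 1, …:
  i=0: 9298   i=1: 6725   i=2: 4443   i=3: 1477
  i=4: 11321   i=5: 2688   i=6: 9049   i=7: 5156
  i=8: 9998
Match at i=8, j=107: k = 8·119 + 107 = 1059.

1059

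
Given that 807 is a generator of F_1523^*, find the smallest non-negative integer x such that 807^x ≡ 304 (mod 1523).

Baby-step giant-step with m = ceil(sqrt(1522)) = 40.
Baby table (807^j mod 1523 for j=0..39):
  0:1  1:807  2:928  3:1103  4:689  5:128  6:1255  7:1513
  8:1068  9:1381  10:1154  11:725  12:243  13:1157  14:100  15:1504
  16:1420  17:644  18:365  19:616  20:614  21:523  22:190  23:1030
  24:1175  25:919  26:1455  27:1475  28:862  29:1146  30:361  31:434
  32:1471  33:680  34:480  35:518  36:724  37:959  38:229  39:520
Giant step factor: 807^(-40) ≡ 669 (mod 1523).
Scan 304·669^i mod 1523 for i = 0, 1, …:
  i=0: 304   i=1: 817   i=2: 1339   i=3: 267
  i=4: 432   i=5: 1161   i=6: 1502   i=7: 1181
  i=8: 1175
Match at i=8, j=24: x = 8·40 + 24 = 344.

344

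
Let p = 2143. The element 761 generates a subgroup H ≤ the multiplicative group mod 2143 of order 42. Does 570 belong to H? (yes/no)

570 ∈ ⟨761⟩ iff 570^42 ≡ 1 (mod 2143), since |⟨761⟩| = 42.
570^42 mod 2143 = 203.
Since 203 ≠ 1, 570 does not lie in the subgroup.

no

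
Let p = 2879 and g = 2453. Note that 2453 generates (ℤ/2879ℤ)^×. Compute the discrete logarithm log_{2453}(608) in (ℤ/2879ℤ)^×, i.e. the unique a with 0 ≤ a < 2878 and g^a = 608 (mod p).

2088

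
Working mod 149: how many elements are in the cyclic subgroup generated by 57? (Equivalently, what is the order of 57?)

The order of 57 must divide p − 1 = 148 = 2^2 · 37.
Divisors: 1, 2, 4, 37, 74, 148.
Check each in increasing order: 57^1 ≡ 57;  57^2 ≡ 120;  57^4 ≡ 96;  57^37 ≡ 44;  57^74 ≡ 148;  57^148 ≡ 1.
Smallest exponent giving 1 is 148.

148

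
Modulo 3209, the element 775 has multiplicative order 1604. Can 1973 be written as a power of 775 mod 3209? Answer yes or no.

no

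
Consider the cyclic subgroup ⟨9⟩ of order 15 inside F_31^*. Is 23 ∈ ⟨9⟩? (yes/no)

no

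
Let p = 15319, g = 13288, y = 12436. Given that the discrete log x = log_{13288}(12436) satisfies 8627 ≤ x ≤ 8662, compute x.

Compute 13288^8627 mod 15319 = 7995, then multiply by 13288 repeatedly:
  13288^8627=7995  13288^8628=295  13288^8629=13615  13288^8630=14049  13288^8631=5778
  13288^8632=14555  13288^8633=4465  13288^8634=433  13288^8635=9079  13288^8636=4627
  13288^8637=8429  13288^8638=7343  13288^8639=7073  13288^8640=3959  13288^8641=1746
  13288^8642=7882  13288^8643=13  13288^8644=4235  13288^8645=7993  13288^8646=4357
  13288^8647=5315  13288^8648=5130  13288^8649=13209  13288^8650=11409  13288^8651=5968
  13288^8652=11640  13288^8653=11696  13288^8654=5193  13288^8655=7808  13288^8656=12436
Found 12436 at exponent 8656.

8656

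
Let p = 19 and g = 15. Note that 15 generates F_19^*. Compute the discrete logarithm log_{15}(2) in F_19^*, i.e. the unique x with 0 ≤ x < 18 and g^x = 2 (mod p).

5

Successive powers of 15 modulo 19:
  15^0=1  15^1=15  15^2=16  15^3=12  15^4=9  15^5=2
So 15^5 ≡ 2 (mod 19), giving x = 5.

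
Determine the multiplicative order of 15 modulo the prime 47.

46

The order of 15 must divide p − 1 = 46 = 2 · 23.
Divisors: 1, 2, 23, 46.
Check each in increasing order: 15^1 ≡ 15;  15^2 ≡ 37;  15^23 ≡ 46;  15^46 ≡ 1.
Smallest exponent giving 1 is 46.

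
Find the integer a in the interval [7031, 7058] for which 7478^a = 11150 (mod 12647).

Compute 7478^7031 mod 12647 = 1148, then multiply by 7478 repeatedly:
  7478^7031=1148  7478^7032=10078  7478^7033=12458  7478^7034=3122  7478^7035=12601
  7478^7036=10128  7478^7037=6948  7478^7038=3268  7478^7039=4100  7478^7040=3472
  7478^7041=11972  7478^7042=11150
Found 11150 at exponent 7042.

7042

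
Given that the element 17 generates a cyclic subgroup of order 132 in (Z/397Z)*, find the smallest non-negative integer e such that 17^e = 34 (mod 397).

88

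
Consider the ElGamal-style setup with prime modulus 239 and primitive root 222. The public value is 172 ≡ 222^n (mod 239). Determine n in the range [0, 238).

147

Baby-step giant-step with m = ceil(sqrt(238)) = 16.
Baby table (222^j mod 239 for j=0..15):
  0:1  1:222  2:50  3:106  4:110  5:42  6:3  7:188
  8:150  9:79  10:91  11:126  12:9  13:86  14:211  15:237
Giant step factor: 222^(-16) ≡ 232 (mod 239).
Scan 172·232^i mod 239 for i = 0, 1, …:
  i=0: 172   i=1: 230   i=2: 63   i=3: 37
  i=4: 219   i=5: 140   i=6: 215   i=7: 168
  i=8: 19   i=9: 106
Match at i=9, j=3: n = 9·16 + 3 = 147.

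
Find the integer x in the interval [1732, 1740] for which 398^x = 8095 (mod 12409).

Compute 398^1732 mod 12409 = 8095, then multiply by 398 repeatedly:
  398^1732=8095
Found 8095 at exponent 1732.

1732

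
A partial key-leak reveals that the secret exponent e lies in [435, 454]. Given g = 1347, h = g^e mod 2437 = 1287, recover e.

442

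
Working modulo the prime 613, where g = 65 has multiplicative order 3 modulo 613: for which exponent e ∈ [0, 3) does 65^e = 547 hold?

2

Successive powers of 65 modulo 613:
  65^0=1  65^1=65  65^2=547
So 65^2 ≡ 547 (mod 613), giving e = 2.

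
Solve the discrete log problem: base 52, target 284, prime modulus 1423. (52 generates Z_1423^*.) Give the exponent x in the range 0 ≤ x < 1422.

1223

Baby-step giant-step with m = ceil(sqrt(1422)) = 38.
Baby table (52^j mod 1423 for j=0..37):
  0:1  1:52  2:1281  3:1154  4:242  5:1200  6:1211  7:360
  8:221  9:108  10:1347  11:317  12:831  13:522  14:107  15:1295
  16:459  17:1100  18:280  19:330  20:84  21:99  22:879  23:172
  24:406  25:1190  26:691  27:357  28:65  29:534  30:731  31:1014
  32:77  33:1158  34:450  35:632  36:135  37:1328
Giant step factor: 52^(-38) ≡ 123 (mod 1423).
Scan 284·123^i mod 1423 for i = 0, 1, …:
  i=0: 284   i=1: 780   i=2: 599   i=3: 1104
  i=4: 607   i=5: 665   i=6: 684   i=7: 175
  i=8: 180   i=9: 795     …   i=31: 350
  i=32: 360
Match at i=32, j=7: x = 32·38 + 7 = 1223.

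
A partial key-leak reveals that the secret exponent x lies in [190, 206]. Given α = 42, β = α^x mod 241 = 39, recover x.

Compute 42^190 mod 241 = 239, then multiply by 42 repeatedly:
  42^190=239  42^191=157  42^192=87  42^193=39
Found 39 at exponent 193.

193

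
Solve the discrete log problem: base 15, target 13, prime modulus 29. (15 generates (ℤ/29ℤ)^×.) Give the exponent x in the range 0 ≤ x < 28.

10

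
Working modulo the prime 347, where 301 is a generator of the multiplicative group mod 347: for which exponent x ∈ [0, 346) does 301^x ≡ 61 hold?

Successive powers of 301 modulo 347:
  301^0=1  301^1=301  301^2=34  301^3=171  301^4=115  301^5=262
  301^6=93  301^7=233  301^8=39  301^9=288  301^10=285  301^11=76
  301^12=321  301^13=155  301^14=157  301^15=65  301^16=133  301^17=128
  301^18=11  301^19=188  301^20=27  301^21=146  301^22=224  301^23=106
  301^24=329  301^25=134  301^26=82  301^27=45  301^28=12  301^29=142
  301^30=61
So 301^30 ≡ 61 (mod 347), giving x = 30.

30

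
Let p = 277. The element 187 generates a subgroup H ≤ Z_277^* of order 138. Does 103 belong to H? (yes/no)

no

103 ∈ ⟨187⟩ iff 103^138 ≡ 1 (mod 277), since |⟨187⟩| = 138.
103^138 mod 277 = 276.
Since 276 ≠ 1, 103 does not lie in the subgroup.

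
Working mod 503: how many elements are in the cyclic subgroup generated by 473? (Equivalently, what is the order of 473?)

The order of 473 must divide p − 1 = 502 = 2 · 251.
Divisors: 1, 2, 251, 502.
Check each in increasing order: 473^1 ≡ 473;  473^2 ≡ 397;  473^251 ≡ 1.
Smallest exponent giving 1 is 251.

251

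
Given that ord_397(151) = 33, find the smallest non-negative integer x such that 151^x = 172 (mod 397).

2

Successive powers of 151 modulo 397:
  151^0=1  151^1=151  151^2=172
So 151^2 ≡ 172 (mod 397), giving x = 2.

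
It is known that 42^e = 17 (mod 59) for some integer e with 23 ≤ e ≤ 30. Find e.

Compute 42^23 mod 59 = 56, then multiply by 42 repeatedly:
  42^23=56  42^24=51  42^25=18  42^26=48  42^27=10
  42^28=7  42^29=58  42^30=17
Found 17 at exponent 30.

30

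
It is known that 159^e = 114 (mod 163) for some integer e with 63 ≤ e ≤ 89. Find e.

Compute 159^63 mod 163 = 125, then multiply by 159 repeatedly:
  159^63=125  159^64=152  159^65=44  159^66=150  159^67=52
  159^68=118  159^69=17  159^70=95  159^71=109  159^72=53
  159^73=114
Found 114 at exponent 73.

73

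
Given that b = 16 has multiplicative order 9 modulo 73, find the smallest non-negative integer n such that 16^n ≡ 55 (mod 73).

4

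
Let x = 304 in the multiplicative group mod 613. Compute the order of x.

153

The order of 304 must divide p − 1 = 612 = 2^2 · 3^2 · 17.
Divisors: 1, 2, 3, 4, 6, 9, 12, 17, 18, 34, 36, 51, 68, 102, 153, 204, 306, 612.
Check each in increasing order: 304^1 ≡ 304;  304^2 ≡ 466;  304^3 ≡ 61;  304^4 ≡ 154;  304^6 ≡ 43;  304^9 ≡ 171;  304^12 ≡ 10;  304^17 ≡ 441;  304^18 ≡ 430;  304^34 ≡ 160;  304^36 ≡ 387;  304^51 ≡ 65;  304^68 ≡ 467;  304^102 ≡ 547;  304^153 ≡ 1.
Smallest exponent giving 1 is 153.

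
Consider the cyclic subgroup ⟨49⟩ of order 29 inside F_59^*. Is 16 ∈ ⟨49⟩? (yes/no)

yes

16 ∈ ⟨49⟩ iff 16^29 ≡ 1 (mod 59), since |⟨49⟩| = 29.
16^29 mod 59 = 1.
Since 1 = 1, 16 lies in the subgroup.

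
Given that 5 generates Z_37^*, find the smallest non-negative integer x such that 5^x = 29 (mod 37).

Successive powers of 5 modulo 37:
  5^0=1  5^1=5  5^2=25  5^3=14  5^4=33  5^5=17
  5^6=11  5^7=18  5^8=16  5^9=6  5^10=30  5^11=2
  5^12=10  5^13=13  5^14=28  5^15=29
So 5^15 ≡ 29 (mod 37), giving x = 15.

15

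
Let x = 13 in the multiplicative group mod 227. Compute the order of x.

The order of 13 must divide p − 1 = 226 = 2 · 113.
Divisors: 1, 2, 113, 226.
Check each in increasing order: 13^1 ≡ 13;  13^2 ≡ 169;  13^113 ≡ 226;  13^226 ≡ 1.
Smallest exponent giving 1 is 226.

226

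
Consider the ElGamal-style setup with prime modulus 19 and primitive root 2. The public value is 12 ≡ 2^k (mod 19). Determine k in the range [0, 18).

15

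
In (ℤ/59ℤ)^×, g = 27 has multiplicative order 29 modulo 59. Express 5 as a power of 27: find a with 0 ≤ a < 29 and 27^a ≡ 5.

Successive powers of 27 modulo 59:
  27^0=1  27^1=27  27^2=21  27^3=36  27^4=28  27^5=48
  27^6=57  27^7=5
So 27^7 ≡ 5 (mod 59), giving a = 7.

7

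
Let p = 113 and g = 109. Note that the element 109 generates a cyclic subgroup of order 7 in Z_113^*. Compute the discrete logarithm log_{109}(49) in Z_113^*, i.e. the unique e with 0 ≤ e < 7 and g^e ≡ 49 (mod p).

Successive powers of 109 modulo 113:
  109^0=1  109^1=109  109^2=16  109^3=49
So 109^3 ≡ 49 (mod 113), giving e = 3.

3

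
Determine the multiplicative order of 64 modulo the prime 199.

33

The order of 64 must divide p − 1 = 198 = 2 · 3^2 · 11.
Divisors: 1, 2, 3, 6, 9, 11, 18, 22, 33, 66, 99, 198.
Check each in increasing order: 64^1 ≡ 64;  64^2 ≡ 116;  64^3 ≡ 61;  64^6 ≡ 139;  64^9 ≡ 121;  64^11 ≡ 106;  64^18 ≡ 114;  64^22 ≡ 92;  64^33 ≡ 1.
Smallest exponent giving 1 is 33.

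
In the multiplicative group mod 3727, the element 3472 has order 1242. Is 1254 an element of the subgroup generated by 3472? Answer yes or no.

yes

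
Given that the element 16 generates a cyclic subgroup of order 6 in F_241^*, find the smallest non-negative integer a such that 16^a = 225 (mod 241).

4

Successive powers of 16 modulo 241:
  16^0=1  16^1=16  16^2=15  16^3=240  16^4=225
So 16^4 ≡ 225 (mod 241), giving a = 4.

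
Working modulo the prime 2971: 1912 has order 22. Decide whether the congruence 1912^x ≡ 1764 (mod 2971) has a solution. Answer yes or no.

⟨1912⟩ has order 22; its elements mod 2971 are {1, 32, 42, 87, 187, 683, 1024, 1059, 1207, 1344, 1414, 1557, 1627, 1764, 1912, 1947, 2288, 2784, 2884, 2929, 2939, 2970}.
1764 is in this set.

yes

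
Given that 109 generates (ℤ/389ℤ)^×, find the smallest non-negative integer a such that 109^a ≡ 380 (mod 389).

Baby-step giant-step with m = ceil(sqrt(388)) = 20.
Baby table (109^j mod 389 for j=0..19):
  0:1  1:109  2:211  3:48  4:175  5:14  6:359  7:231
  8:283  9:116  10:196  11:358  12:122  13:72  14:68  15:21
  16:344  17:152  18:230  19:174
Giant step factor: 109^(-20) ≡ 303 (mod 389).
Scan 380·303^i mod 389 for i = 0, 1, …:
  i=0: 380   i=1: 385   i=2: 344
Match at i=2, j=16: a = 2·20 + 16 = 56.

56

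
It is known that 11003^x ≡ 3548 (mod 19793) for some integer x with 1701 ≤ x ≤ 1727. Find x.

Compute 11003^1701 mod 19793 = 5368, then multiply by 11003 repeatedly:
  11003^1701=5368  11003^1702=1792  11003^1703=3548
Found 3548 at exponent 1703.

1703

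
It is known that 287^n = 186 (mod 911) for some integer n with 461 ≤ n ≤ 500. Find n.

Compute 287^461 mod 911 = 510, then multiply by 287 repeatedly:
  287^461=510  287^462=610  287^463=158  287^464=707  287^465=667
  287^466=119  287^467=446  287^468=462  287^469=499  287^470=186
Found 186 at exponent 470.

470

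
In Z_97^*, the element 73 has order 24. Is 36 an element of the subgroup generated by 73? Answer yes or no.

yes

⟨73⟩ has order 24; its elements mod 97 are {1, 4, 6, 9, 16, 22, 24, 33, 35, 36, 43, 47, 50, 54, 61, 62, 64, 73, 75, 81, 88, 91, 93, 96}.
36 is in this set.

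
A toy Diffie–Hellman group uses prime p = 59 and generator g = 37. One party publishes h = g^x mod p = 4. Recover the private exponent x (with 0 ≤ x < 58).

38

Baby-step giant-step with m = ceil(sqrt(58)) = 8.
Baby table (37^j mod 59 for j=0..7):
  0:1  1:37  2:12  3:31  4:26  5:18  6:17  7:39
Giant step factor: 37^(-8) ≡ 35 (mod 59).
Scan 4·35^i mod 59 for i = 0, 1, …:
  i=0: 4   i=1: 22   i=2: 3   i=3: 46
  i=4: 17
Match at i=4, j=6: x = 4·8 + 6 = 38.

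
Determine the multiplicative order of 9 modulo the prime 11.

5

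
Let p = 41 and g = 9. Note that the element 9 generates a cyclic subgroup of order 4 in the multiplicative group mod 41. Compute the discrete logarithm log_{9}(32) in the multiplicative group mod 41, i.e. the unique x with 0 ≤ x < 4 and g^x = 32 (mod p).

3

Successive powers of 9 modulo 41:
  9^0=1  9^1=9  9^2=40  9^3=32
So 9^3 ≡ 32 (mod 41), giving x = 3.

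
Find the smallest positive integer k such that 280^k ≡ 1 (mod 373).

The order of 280 must divide p − 1 = 372 = 2^2 · 3 · 31.
Divisors: 1, 2, 3, 4, 6, 12, 31, 62, 93, 124, 186, 372.
Check each in increasing order: 280^1 ≡ 280;  280^2 ≡ 70;  280^3 ≡ 204;  280^4 ≡ 51;  280^6 ≡ 213;  280^12 ≡ 236;  280^31 ≡ 89;  280^62 ≡ 88;  280^93 ≡ 372;  280^124 ≡ 284;  280^186 ≡ 1.
Smallest exponent giving 1 is 186.

186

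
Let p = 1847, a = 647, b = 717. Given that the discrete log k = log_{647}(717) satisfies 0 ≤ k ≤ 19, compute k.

Compute 647^0 mod 1847 = 1, then multiply by 647 repeatedly:
  647^0=1  647^1=647  647^2=1187  647^3=1484  647^4=1555
  647^5=1317  647^6=632  647^7=717
Found 717 at exponent 7.

7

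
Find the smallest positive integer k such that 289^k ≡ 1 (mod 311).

155

The order of 289 must divide p − 1 = 310 = 2 · 5 · 31.
Divisors: 1, 2, 5, 10, 31, 62, 155, 310.
Check each in increasing order: 289^1 ≡ 289;  289^2 ≡ 173;  289^5 ≡ 260;  289^10 ≡ 113;  289^31 ≡ 36;  289^62 ≡ 52;  289^155 ≡ 1.
Smallest exponent giving 1 is 155.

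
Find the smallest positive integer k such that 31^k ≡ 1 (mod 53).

The order of 31 must divide p − 1 = 52 = 2^2 · 13.
Divisors: 1, 2, 4, 13, 26, 52.
Check each in increasing order: 31^1 ≡ 31;  31^2 ≡ 7;  31^4 ≡ 49;  31^13 ≡ 30;  31^26 ≡ 52;  31^52 ≡ 1.
Smallest exponent giving 1 is 52.

52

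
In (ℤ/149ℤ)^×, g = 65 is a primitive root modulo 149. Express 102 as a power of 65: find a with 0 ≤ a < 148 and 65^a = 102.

Baby-step giant-step with m = ceil(sqrt(148)) = 13.
Baby table (65^j mod 149 for j=0..12):
  0:1  1:65  2:53  3:18  4:127  5:60  6:26  7:51
  8:37  9:21  10:24  11:70  12:80
Giant step factor: 65^(-13) ≡ 139 (mod 149).
Scan 102·139^i mod 149 for i = 0, 1, …:
  i=0: 102   i=1: 23   i=2: 68   i=3: 65
Match at i=3, j=1: a = 3·13 + 1 = 40.

40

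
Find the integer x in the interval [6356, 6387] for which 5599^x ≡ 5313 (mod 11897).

Compute 5599^6356 mod 11897 = 10150, then multiply by 5599 repeatedly:
  5599^6356=10150  5599^6357=9778  5599^6358=8925  5599^6359=3675  5599^6360=6412
  5599^6361=7539  5599^6362=305  5599^6363=6424  5599^6364=3345  5599^6365=2777
  5599^6366=10941  5599^6367=1006  5599^6368=5313
Found 5313 at exponent 6368.

6368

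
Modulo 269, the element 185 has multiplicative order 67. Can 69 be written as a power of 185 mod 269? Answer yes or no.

69 ∈ ⟨185⟩ iff 69^67 ≡ 1 (mod 269), since |⟨185⟩| = 67.
69^67 mod 269 = 187.
Since 187 ≠ 1, 69 does not lie in the subgroup.

no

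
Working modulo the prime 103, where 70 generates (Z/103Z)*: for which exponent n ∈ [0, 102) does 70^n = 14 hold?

78

Baby-step giant-step with m = ceil(sqrt(102)) = 11.
Baby table (70^j mod 103 for j=0..10):
  0:1  1:70  2:59  3:10  4:82  5:75  6:100  7:99
  8:29  9:73  10:63
Giant step factor: 70^(-11) ≡ 65 (mod 103).
Scan 14·65^i mod 103 for i = 0, 1, …:
  i=0: 14   i=1: 86   i=2: 28   i=3: 69
  i=4: 56   i=5: 35   i=6: 9   i=7: 70
Match at i=7, j=1: n = 7·11 + 1 = 78.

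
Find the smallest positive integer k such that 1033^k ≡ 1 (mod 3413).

3412

The order of 1033 must divide p − 1 = 3412 = 2^2 · 853.
Divisors: 1, 2, 4, 853, 1706, 3412.
Check each in increasing order: 1033^1 ≡ 1033;  1033^2 ≡ 2233;  1033^4 ≡ 3309;  1033^853 ≡ 1471;  1033^1706 ≡ 3412;  1033^3412 ≡ 1.
Smallest exponent giving 1 is 3412.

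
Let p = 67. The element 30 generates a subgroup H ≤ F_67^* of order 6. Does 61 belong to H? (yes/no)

no

⟨30⟩ has order 6; its elements mod 67 are {1, 29, 30, 37, 38, 66}.
61 is not in this set.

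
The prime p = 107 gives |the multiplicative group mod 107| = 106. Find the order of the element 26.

106

The order of 26 must divide p − 1 = 106 = 2 · 53.
Divisors: 1, 2, 53, 106.
Check each in increasing order: 26^1 ≡ 26;  26^2 ≡ 34;  26^53 ≡ 106;  26^106 ≡ 1.
Smallest exponent giving 1 is 106.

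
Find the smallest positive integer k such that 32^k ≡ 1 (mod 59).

The order of 32 must divide p − 1 = 58 = 2 · 29.
Divisors: 1, 2, 29, 58.
Check each in increasing order: 32^1 ≡ 32;  32^2 ≡ 21;  32^29 ≡ 58;  32^58 ≡ 1.
Smallest exponent giving 1 is 58.

58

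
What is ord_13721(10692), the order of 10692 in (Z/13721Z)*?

13720

The order of 10692 must divide p − 1 = 13720 = 2^3 · 5 · 7^3.
Divisors: 1, 2, 4, 5, 7, 8, 10, 14, 20, 28, 35, 40, 49, 56, 70, 98, 140, 196, 245, 280, 343, 392, 490, 686, 980, 1372, 1715, 1960, 2744, 3430, 6860, 13720.
Check each in increasing order: 10692^1 ≡ 10692;  10692^2 ≡ 9213;  10692^4 ≡ 1263;  10692^5 ≡ 2532;  10692^7 ≡ 1616;  10692^8 ≡ 3533;  10692^10 ≡ 3317;  10692^14 ≡ 4466;  10692^20 ≡ 11968;  10692^28 ≡ 8543;  10692^35 ≡ 2162;  10692^40 ≡ 13226;  10692^49 ≡ 9629;  10692^56 ≡ 850;  10692^70 ≡ 9104;  10692^98 ≡ 4844;  10692^140 ≡ 7976;  10692^196 ≡ 1426;  10692^245 ≡ 9954;  10692^280 ≡ 6020;  10692^343 ≡ 1582;  10692^392 ≡ 2768;  10692^490 ≡ 2775;  10692^686 ≡ 5502;  10692^980 ≡ 3144;  10692^1372 ≡ 3478;  10692^1715 ≡ 75;  10692^1960 ≡ 5616;  10692^2744 ≡ 8283;  10692^3430 ≡ 5625;  10692^6860 ≡ 13720;  10692^13720 ≡ 1.
Smallest exponent giving 1 is 13720.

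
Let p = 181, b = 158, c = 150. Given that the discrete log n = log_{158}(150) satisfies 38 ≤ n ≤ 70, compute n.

63

Compute 158^38 mod 181 = 60, then multiply by 158 repeatedly:
  158^38=60  158^39=68  158^40=65  158^41=134  158^42=176
  158^43=115  158^44=70  158^45=19  158^46=106  158^47=96
  158^48=145  158^49=104  158^50=142  158^51=173  158^52=3
  158^53=112  158^54=139  158^55=61  158^56=45  158^57=51
  158^58=94  158^59=10  158^60=132  158^61=41  158^62=143
  158^63=150
Found 150 at exponent 63.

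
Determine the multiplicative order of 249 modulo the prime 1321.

1320

The order of 249 must divide p − 1 = 1320 = 2^3 · 3 · 5 · 11.
Divisors: 1, 2, 3, 4, 5, 6, 8, 10, 11, 12, 15, 20, 22, 24, 30, 33, 40, 44, 55, 60, 66, 88, 110, 120, 132, 165, 220, 264, 330, 440, 660, 1320.
Check each in increasing order: 249^1 ≡ 249;  249^2 ≡ 1235;  249^3 ≡ 1043;  249^4 ≡ 791;  249^5 ≡ 130;  249^6 ≡ 666;  249^8 ≡ 848;  249^10 ≡ 1048;  249^11 ≡ 715;  249^12 ≡ 1021;  249^15 ≡ 177;  249^20 ≡ 553;  249^22 ≡ 1319;  249^24 ≡ 172;  249^30 ≡ 946;  249^33 ≡ 1212;  249^40 ≡ 658;  249^44 ≡ 4;  249^55 ≡ 218;  249^60 ≡ 599;  249^66 ≡ 1313;  249^88 ≡ 16;  249^110 ≡ 1289;  249^120 ≡ 810;  249^132 ≡ 64;  249^165 ≡ 950;  249^220 ≡ 1024;  249^264 ≡ 133;  249^330 ≡ 257;  249^440 ≡ 1023;  249^660 ≡ 1320;  249^1320 ≡ 1.
Smallest exponent giving 1 is 1320.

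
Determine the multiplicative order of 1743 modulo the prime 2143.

2142

The order of 1743 must divide p − 1 = 2142 = 2 · 3^2 · 7 · 17.
Divisors: 1, 2, 3, 6, 7, 9, 14, 17, 18, 21, 34, 42, 51, 63, 102, 119, 126, 153, 238, 306, 357, 714, 1071, 2142.
Check each in increasing order: 1743^1 ≡ 1743;  1743^2 ≡ 1418;  1743^3 ≡ 695;  1743^6 ≡ 850;  1743^7 ≡ 737;  1743^9 ≡ 1425;  1743^14 ≡ 990;  1743^17 ≡ 147;  1743^18 ≡ 1204;  1743^21 ≡ 1010;  1743^34 ≡ 179;  1743^42 ≡ 32;  1743^51 ≡ 597;  1743^63 ≡ 175;  1743^102 ≡ 671;  1743^119 ≡ 59;  1743^126 ≡ 623;  1743^153 ≡ 1989;  1743^238 ≡ 1338;  1743^306 ≡ 143;  1743^357 ≡ 1794;  1743^714 ≡ 1793;  1743^1071 ≡ 2142;  1743^2142 ≡ 1.
Smallest exponent giving 1 is 2142.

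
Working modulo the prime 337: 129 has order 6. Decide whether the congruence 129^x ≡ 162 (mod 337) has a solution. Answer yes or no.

no

⟨129⟩ has order 6; its elements mod 337 are {1, 128, 129, 208, 209, 336}.
162 is not in this set.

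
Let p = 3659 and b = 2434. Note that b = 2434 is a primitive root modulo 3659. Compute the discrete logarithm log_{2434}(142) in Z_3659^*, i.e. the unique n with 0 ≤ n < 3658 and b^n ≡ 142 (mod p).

Baby-step giant-step with m = ceil(sqrt(3658)) = 61.
Baby table (2434^j mod 3659 for j=0..60):
  0:1  1:2434  2:435  3:1339  4:2616  5:684  6:11  7:1161
  8:1126  9:93  10:3163  11:206  12:121  13:1794  14:1409  15:1023
  16:1862  17:2266  18:1331  19:1439  20:863  21:276  22:2187  23:2972
  24:5  25:1193  26:2175  27:3036  28:2103  29:3420  30:55  31:2146
  32:1971  33:465  34:1179  35:1030  36:605  37:1652  38:3386  39:1456
  40:1992  41:353  42:2996  43:3536  44:656  45:1380  46:3617  47:224
  48:25  49:2306  50:3557  51:544  52:3197  53:2464  54:275  55:3412
  56:2537  57:2325  58:2236  59:1491  60:3025
Giant step factor: 2434^(-61) ≡ 470 (mod 3659).
Scan 142·470^i mod 3659 for i = 0, 1, …:
  i=0: 142   i=1: 878   i=2: 2852   i=3: 1246
  i=4: 180   i=5: 443   i=6: 3306   i=7: 2404
  i=8: 2908   i=9: 1953     …   i=35: 3056
  i=36: 1992
Match at i=36, j=40: n = 36·61 + 40 = 2236.

2236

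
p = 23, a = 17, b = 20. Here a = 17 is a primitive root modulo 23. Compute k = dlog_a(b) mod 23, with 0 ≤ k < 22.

7

Successive powers of 17 modulo 23:
  17^0=1  17^1=17  17^2=13  17^3=14  17^4=8  17^5=21
  17^6=12  17^7=20
So 17^7 ≡ 20 (mod 23), giving k = 7.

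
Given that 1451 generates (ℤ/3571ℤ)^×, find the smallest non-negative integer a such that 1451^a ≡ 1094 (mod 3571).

1112

Baby-step giant-step with m = ceil(sqrt(3570)) = 60.
Baby table (1451^j mod 3571 for j=0..59):
  0:1  1:1451  2:2082  3:3487  4:3101  5:91  6:3485  7:199
  8:3069  9:82  10:1139  11:2887  12:254  13:741  14:320  15:90
  16:2034  17:1688  18:3153  19:552  20:1048  21:2973  22:55  23:1243
  24:238  25:2522  26:2718  27:1434  28:2412  29:232  30:958  31:939
  32:1938  33:1661  34:3257  35:1474  36:3316  37:1379  38:1169  39:3565
  40:2007  41:1792  42:504  43:2820  44:3025  45:516  46:2377  47:3012
  48:3079  49:308  50:533  51:2047  52:2696  53:1651  54:3031  55:2080
  56:585  57:2508  58:259  59:854
Giant step factor: 1451^(-60) ≡ 3361 (mod 3571).
Scan 1094·3361^i mod 3571 for i = 0, 1, …:
  i=0: 1094   i=1: 2375   i=2: 1190   i=3: 70
  i=4: 3155   i=5: 1656   i=6: 2198   i=7: 2650
  i=8: 576   i=9: 454     …   i=17: 807
  i=18: 1938
Match at i=18, j=32: a = 18·60 + 32 = 1112.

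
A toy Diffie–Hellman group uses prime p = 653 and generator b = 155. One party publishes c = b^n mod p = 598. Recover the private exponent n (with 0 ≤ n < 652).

245

Baby-step giant-step with m = ceil(sqrt(652)) = 26.
Baby table (155^j mod 653 for j=0..25):
  0:1  1:155  2:517  3:469  4:212  5:210  6:553  7:172
  8:540  9:116  10:349  11:549  12:205  13:431  14:199  15:154
  16:362  17:605  18:396  19:651  20:343  21:272  22:368  23:229
  24:233  25:200
Giant step factor: 155^(-26) ≡ 541 (mod 653).
Scan 598·541^i mod 653 for i = 0, 1, …:
  i=0: 598   i=1: 283   i=2: 301   i=3: 244
  i=4: 98   i=5: 125   i=6: 366   i=7: 147
  i=8: 514   i=9: 549
Match at i=9, j=11: n = 9·26 + 11 = 245.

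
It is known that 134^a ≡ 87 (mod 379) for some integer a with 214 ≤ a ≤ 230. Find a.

224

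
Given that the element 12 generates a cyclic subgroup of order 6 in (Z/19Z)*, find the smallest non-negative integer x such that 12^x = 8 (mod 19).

Successive powers of 12 modulo 19:
  12^0=1  12^1=12  12^2=11  12^3=18  12^4=7  12^5=8
So 12^5 ≡ 8 (mod 19), giving x = 5.

5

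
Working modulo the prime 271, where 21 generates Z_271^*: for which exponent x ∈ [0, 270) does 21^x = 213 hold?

76

Baby-step giant-step with m = ceil(sqrt(270)) = 17.
Baby table (21^j mod 271 for j=0..16):
  0:1  1:21  2:170  3:47  4:174  5:131  6:41  7:48
  8:195  9:30  10:88  11:222  12:55  13:71  14:136  15:146
  16:85
Giant step factor: 21^(-17) ≡ 75 (mod 271).
Scan 213·75^i mod 271 for i = 0, 1, …:
  i=0: 213   i=1: 257   i=2: 34   i=3: 111
  i=4: 195
Match at i=4, j=8: x = 4·17 + 8 = 76.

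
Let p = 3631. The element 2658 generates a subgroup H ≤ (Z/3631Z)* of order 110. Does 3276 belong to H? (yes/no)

no

3276 ∈ ⟨2658⟩ iff 3276^110 ≡ 1 (mod 3631), since |⟨2658⟩| = 110.
3276^110 mod 3631 = 2295.
Since 2295 ≠ 1, 3276 does not lie in the subgroup.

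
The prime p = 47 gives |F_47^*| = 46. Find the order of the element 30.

The order of 30 must divide p − 1 = 46 = 2 · 23.
Divisors: 1, 2, 23, 46.
Check each in increasing order: 30^1 ≡ 30;  30^2 ≡ 7;  30^23 ≡ 46;  30^46 ≡ 1.
Smallest exponent giving 1 is 46.

46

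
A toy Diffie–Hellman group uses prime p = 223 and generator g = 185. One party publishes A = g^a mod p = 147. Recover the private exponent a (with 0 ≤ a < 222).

Baby-step giant-step with m = ceil(sqrt(222)) = 15.
Baby table (185^j mod 223 for j=0..14):
  0:1  1:185  2:106  3:209  4:86  5:77  6:196  7:134
  8:37  9:155  10:131  11:151  12:60  13:173  14:116
Giant step factor: 185^(-15) ≡ 193 (mod 223).
Scan 147·193^i mod 223 for i = 0, 1, …:
  i=0: 147   i=1: 50   i=2: 61   i=3: 177
  i=4: 42   i=5: 78   i=6: 113   i=7: 178
  i=8: 12   i=9: 86
Match at i=9, j=4: a = 9·15 + 4 = 139.

139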